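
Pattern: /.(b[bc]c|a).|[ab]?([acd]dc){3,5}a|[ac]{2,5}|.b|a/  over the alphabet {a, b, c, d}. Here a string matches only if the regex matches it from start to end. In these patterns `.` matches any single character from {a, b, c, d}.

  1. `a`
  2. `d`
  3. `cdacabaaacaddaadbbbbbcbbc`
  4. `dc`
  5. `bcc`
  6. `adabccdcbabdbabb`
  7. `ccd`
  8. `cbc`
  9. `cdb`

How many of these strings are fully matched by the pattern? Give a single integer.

1 → match
2 → no match
3 → no match
4 → no match
5 → no match
6 → no match
7 → no match
8 → no match
9 → no match
Total matched: 1

1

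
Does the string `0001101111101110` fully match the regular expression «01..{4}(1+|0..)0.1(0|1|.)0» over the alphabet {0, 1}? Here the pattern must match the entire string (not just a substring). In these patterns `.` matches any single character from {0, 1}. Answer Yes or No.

Every match must start with `01`, but `0001101111101110` does not.

No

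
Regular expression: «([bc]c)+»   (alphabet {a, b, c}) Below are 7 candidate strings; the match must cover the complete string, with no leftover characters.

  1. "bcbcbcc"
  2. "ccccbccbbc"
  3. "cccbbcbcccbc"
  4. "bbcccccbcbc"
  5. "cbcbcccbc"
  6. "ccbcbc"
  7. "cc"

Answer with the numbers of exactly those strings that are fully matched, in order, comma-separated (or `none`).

1 → no match
2 → no match
3 → no match
4 → no match
5 → no match
6 → match
7 → match

6, 7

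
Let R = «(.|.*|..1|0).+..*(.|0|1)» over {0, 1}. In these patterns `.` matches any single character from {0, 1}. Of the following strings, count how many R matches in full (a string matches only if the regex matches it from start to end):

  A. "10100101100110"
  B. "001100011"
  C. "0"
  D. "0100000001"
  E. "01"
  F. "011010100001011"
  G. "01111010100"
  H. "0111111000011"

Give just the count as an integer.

6

A → match
B. "001100011" → match
C. "0" → no match
D. "0100000001" → match
E. "01" → no match
F → match
G. "01111010100" → match
H → match
Total matched: 6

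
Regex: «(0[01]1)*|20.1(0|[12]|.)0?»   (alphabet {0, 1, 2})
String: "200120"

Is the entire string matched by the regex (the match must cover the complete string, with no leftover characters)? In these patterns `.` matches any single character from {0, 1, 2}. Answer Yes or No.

Yes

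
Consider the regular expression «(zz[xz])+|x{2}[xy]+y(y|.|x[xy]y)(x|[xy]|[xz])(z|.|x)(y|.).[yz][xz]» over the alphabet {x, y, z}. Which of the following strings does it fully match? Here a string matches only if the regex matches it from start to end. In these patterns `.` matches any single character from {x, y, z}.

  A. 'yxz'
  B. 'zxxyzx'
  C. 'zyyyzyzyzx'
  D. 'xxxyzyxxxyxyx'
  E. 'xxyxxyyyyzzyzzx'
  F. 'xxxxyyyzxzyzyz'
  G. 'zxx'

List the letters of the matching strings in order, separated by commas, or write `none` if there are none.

E, F

A → no match
B → no match
C → no match
D → no match
E → match
F → match
G → no match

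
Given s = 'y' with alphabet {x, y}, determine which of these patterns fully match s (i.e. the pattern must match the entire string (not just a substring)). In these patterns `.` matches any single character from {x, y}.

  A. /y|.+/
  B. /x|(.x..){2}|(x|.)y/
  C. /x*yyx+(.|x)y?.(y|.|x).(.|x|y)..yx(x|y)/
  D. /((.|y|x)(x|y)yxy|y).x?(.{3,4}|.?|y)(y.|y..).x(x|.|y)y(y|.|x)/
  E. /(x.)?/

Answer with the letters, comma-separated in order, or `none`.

A → match
B → no match
C → no match
D → no match
E → no match

A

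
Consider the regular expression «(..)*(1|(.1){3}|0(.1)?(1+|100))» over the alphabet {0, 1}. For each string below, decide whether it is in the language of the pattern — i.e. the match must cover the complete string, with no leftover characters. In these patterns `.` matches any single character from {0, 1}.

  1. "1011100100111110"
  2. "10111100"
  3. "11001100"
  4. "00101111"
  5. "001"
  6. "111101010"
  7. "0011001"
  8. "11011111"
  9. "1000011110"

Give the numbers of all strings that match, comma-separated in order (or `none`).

3, 5, 7, 8

1 → no match
2 → no match
3 → match
4 → no match
5 → match
6 → no match
7 → match
8 → match
9 → no match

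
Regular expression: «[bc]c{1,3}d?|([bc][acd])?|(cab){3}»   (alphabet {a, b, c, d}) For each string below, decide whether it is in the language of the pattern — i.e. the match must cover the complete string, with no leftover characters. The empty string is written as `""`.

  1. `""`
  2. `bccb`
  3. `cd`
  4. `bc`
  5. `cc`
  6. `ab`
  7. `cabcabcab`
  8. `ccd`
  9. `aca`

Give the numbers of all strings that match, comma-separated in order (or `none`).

1 → match
2 → no match
3 → match
4 → match
5 → match
6 → no match
7 → match
8 → match
9 → no match

1, 3, 4, 5, 7, 8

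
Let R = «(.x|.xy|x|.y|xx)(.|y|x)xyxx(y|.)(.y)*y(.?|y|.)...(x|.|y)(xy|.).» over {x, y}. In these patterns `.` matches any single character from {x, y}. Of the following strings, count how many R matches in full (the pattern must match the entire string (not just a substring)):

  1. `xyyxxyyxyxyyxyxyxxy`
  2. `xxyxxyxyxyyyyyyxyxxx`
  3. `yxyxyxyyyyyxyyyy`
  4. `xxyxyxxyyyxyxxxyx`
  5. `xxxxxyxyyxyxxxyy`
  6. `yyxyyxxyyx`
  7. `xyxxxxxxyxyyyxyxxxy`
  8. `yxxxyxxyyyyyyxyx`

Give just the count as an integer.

1 → no match
2 → no match
3 → no match
4 → match
5 → no match
6. `yyxyyxxyyx` → no match
7 → no match
8 → match
Total matched: 2

2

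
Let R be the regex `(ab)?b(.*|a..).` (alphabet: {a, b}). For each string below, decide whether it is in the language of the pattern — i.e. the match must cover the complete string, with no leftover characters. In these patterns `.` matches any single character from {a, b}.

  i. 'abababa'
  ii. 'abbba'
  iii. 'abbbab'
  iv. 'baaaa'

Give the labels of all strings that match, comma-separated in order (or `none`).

i → no match
ii → match
iii → match
iv → match

ii, iii, iv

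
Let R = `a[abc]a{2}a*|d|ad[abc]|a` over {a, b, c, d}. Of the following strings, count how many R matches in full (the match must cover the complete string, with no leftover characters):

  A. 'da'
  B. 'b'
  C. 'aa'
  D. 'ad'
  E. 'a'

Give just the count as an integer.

A. 'da' → no match
B. 'b' → no match
C. 'aa' → no match
D. 'ad' → no match
E. 'a' → match
Total matched: 1

1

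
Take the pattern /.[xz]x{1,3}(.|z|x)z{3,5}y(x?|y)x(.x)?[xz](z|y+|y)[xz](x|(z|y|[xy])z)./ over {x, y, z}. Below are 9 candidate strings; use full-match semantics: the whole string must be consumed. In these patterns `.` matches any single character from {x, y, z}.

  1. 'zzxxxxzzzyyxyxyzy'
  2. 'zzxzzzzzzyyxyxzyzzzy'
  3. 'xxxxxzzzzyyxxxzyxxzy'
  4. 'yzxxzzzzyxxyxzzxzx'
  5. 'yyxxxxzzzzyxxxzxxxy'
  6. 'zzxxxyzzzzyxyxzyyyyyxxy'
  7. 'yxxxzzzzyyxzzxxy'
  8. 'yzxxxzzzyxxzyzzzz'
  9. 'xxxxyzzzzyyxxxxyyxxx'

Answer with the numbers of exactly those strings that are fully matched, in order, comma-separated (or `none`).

2, 3, 6, 7, 8, 9

1 → no match
2 → match
3 → match
4 → no match
5 → no match
6 → match
7 → match
8 → match
9 → match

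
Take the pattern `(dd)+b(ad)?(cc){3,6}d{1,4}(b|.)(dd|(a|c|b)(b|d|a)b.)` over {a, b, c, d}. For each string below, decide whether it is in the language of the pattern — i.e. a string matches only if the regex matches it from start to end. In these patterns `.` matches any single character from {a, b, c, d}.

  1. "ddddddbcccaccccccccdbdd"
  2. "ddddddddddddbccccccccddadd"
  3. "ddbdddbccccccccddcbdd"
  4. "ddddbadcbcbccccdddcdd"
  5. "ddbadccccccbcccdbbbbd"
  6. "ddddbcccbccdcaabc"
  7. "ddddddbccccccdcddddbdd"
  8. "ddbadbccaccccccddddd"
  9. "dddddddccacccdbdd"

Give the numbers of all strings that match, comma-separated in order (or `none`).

1 → no match
2 → match
3 → no match
4 → no match
5 → no match
6 → no match
7 → no match
8 → no match
9 → no match

2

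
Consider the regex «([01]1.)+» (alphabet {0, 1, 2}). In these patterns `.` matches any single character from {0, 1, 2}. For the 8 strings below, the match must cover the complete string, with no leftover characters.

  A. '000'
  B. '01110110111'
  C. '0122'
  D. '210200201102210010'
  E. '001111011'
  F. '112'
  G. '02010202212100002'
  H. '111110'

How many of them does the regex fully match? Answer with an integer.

A → no match
B → no match
C → no match
D → no match
E → no match
F → match
G → no match
H → match
Total matched: 2

2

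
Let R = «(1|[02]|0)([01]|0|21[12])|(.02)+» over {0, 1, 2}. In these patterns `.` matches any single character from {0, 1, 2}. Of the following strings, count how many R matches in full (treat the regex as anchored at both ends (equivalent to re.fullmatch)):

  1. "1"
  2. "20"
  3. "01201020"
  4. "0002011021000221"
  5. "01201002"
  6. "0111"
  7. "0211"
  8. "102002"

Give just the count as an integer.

1 → no match
2 → match
3 → no match
4 → no match
5 → no match
6 → no match
7 → match
8 → match
Total matched: 3

3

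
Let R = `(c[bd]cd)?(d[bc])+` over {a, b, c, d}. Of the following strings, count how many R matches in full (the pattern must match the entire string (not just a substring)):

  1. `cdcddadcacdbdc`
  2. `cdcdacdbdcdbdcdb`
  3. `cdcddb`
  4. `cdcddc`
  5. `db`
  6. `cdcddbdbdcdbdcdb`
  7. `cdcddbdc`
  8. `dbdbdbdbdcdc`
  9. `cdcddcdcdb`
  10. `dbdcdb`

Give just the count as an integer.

1 → no match
2 → no match
3 → match
4 → match
5 → match
6 → match
7 → match
8 → match
9 → match
10 → match
Total matched: 8

8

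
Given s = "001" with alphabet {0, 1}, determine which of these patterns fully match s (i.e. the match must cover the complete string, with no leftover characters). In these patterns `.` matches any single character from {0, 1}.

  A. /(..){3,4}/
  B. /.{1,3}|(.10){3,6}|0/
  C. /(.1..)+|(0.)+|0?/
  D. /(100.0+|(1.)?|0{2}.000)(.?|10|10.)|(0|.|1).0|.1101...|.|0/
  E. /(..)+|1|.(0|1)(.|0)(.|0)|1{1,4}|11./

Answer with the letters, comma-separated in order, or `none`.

B

A → no match
B → match
C → no match
D → no match
E → no match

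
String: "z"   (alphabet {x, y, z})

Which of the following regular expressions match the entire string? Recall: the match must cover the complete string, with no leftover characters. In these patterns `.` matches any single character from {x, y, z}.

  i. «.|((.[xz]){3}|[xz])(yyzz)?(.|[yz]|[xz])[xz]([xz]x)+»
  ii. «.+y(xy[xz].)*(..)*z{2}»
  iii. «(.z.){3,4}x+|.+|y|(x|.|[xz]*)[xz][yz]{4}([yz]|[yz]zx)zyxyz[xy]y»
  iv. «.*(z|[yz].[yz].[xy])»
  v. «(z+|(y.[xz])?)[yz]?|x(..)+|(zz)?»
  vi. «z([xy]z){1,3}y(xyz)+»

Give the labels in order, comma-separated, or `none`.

i, iii, iv, v

i → match
ii → no match
iii → match
iv → match
v → match
vi → no match — must end with "xyz"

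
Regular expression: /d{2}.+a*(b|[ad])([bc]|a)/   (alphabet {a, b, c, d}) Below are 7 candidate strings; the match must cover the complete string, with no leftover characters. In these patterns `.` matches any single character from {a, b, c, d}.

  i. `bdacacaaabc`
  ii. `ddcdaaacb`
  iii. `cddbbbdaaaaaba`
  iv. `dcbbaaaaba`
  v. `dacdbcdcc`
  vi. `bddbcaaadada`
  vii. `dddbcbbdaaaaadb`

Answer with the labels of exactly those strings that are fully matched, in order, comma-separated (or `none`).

vii

i → no match — must start with `d`
ii → no match
iii → no match — must start with `d`
iv → no match
v → no match
vi → no match — must start with `d`
vii → match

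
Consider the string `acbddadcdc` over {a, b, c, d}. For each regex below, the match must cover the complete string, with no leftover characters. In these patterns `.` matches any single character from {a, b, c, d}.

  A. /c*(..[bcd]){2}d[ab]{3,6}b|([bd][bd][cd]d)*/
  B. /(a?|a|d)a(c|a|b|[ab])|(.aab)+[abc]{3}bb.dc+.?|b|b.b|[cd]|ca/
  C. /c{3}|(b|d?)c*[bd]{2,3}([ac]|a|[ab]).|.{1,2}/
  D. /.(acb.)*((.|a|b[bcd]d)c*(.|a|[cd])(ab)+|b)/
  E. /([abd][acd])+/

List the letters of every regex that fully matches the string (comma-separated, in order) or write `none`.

A → no match
B → no match
C → no match
D → no match
E → match

E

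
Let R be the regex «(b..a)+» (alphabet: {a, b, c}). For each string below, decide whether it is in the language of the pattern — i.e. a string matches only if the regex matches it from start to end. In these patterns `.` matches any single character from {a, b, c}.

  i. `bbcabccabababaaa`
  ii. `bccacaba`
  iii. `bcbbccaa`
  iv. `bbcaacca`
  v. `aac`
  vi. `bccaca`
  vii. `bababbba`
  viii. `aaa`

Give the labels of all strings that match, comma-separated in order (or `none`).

i → match
ii → no match
iii → no match
iv → no match
v → no match — must start with `b`
vi → no match
vii → match
viii → no match — must start with `b`

i, vii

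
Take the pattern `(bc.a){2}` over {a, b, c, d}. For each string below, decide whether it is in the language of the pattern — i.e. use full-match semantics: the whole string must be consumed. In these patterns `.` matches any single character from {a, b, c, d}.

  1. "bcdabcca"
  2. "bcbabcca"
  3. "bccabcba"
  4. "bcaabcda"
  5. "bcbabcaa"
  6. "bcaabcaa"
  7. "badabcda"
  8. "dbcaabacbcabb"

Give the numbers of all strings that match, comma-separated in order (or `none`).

1, 2, 3, 4, 5, 6

1 → match
2 → match
3 → match
4 → match
5 → match
6 → match
7 → no match — must start with "bc"
8 → no match — must start with "bc"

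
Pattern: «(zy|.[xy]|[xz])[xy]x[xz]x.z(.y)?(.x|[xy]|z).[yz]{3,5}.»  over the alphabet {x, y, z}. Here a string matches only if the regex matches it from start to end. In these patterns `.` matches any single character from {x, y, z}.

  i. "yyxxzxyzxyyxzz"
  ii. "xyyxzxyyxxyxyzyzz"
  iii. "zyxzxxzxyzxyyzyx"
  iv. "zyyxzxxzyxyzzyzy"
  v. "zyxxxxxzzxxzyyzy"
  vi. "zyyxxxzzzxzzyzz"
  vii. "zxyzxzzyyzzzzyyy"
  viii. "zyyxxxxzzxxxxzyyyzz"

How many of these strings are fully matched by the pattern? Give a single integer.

i → no match
ii → no match
iii → match
iv → match
v → match
vi → match
vii → no match
viii → no match
Total matched: 4

4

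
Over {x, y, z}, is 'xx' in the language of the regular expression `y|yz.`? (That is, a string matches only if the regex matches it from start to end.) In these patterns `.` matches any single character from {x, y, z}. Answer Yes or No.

No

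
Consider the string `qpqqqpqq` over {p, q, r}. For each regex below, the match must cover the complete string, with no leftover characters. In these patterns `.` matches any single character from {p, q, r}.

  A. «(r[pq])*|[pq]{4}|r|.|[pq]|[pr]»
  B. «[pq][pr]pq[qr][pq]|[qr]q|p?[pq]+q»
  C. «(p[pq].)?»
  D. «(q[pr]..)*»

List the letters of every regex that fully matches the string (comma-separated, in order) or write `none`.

B, D

A → no match
B → match
C → no match
D → match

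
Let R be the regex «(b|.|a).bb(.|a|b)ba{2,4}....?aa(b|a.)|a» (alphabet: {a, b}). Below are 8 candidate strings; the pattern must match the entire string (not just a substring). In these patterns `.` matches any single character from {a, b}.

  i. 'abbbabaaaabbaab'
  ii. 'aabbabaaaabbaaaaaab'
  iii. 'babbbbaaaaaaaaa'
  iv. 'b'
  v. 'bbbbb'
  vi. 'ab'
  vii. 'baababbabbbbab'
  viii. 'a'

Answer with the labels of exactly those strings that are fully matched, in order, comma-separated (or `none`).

i → match
ii → no match
iii → match
iv → no match
v → no match
vi → no match
vii → no match
viii → match

i, iii, viii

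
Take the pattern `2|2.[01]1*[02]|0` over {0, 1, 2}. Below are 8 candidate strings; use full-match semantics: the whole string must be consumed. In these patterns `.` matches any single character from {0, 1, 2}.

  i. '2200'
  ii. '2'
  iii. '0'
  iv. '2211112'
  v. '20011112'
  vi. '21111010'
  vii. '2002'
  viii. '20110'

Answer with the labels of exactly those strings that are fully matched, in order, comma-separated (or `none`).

i, ii, iii, iv, v, vii, viii

i. '2200' → match
ii. '2' → match
iii. '0' → match
iv. '2211112' → match
v. '20011112' → match
vi. '21111010' → no match
vii. '2002' → match
viii. '20110' → match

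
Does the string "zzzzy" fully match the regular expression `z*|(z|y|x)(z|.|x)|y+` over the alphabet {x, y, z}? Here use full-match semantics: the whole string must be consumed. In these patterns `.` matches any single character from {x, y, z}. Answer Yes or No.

No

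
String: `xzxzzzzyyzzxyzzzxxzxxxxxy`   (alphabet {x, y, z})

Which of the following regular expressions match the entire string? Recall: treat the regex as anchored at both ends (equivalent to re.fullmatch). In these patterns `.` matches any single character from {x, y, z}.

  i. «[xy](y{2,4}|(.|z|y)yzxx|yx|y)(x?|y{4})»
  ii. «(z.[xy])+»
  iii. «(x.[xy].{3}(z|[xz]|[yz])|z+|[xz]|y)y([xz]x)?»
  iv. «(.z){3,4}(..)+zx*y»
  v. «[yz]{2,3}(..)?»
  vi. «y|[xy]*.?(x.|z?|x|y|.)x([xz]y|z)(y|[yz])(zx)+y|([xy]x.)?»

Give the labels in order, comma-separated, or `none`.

iv

i → no match
ii → no match — must start with `z`
iii → no match
iv → match
v → no match
vi → no match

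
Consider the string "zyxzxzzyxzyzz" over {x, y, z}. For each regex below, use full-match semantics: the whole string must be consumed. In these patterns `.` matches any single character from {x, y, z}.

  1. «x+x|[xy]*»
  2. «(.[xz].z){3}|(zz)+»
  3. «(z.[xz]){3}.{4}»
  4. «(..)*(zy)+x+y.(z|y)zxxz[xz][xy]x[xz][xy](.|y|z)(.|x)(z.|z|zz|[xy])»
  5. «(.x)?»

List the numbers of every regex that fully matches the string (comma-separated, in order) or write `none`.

1 → no match
2 → no match
3 → match
4 → no match
5 → no match

3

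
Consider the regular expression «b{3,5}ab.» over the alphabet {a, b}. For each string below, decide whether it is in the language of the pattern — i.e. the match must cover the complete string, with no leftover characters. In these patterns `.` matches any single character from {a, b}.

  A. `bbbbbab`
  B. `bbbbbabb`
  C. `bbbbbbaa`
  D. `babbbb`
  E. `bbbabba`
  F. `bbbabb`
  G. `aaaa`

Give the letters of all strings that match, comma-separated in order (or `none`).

A → no match
B → match
C → no match
D → no match
E → no match
F → match
G → no match — must start with `b`

B, F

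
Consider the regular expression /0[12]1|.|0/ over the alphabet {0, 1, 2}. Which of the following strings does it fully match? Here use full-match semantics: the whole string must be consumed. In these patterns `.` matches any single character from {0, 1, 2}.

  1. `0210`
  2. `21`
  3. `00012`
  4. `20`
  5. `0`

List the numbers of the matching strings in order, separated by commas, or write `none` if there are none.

5

1 → no match
2 → no match
3 → no match
4 → no match
5 → match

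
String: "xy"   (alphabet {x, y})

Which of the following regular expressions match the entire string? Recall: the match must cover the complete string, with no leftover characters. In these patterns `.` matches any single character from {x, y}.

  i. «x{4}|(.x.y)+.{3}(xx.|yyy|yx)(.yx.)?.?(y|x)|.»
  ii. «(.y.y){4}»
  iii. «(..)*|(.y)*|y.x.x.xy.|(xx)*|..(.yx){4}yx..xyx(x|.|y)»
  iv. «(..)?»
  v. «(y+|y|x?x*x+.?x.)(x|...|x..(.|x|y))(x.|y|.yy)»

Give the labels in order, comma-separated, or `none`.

iii, iv

i → no match
ii → no match
iii → match
iv → match
v → no match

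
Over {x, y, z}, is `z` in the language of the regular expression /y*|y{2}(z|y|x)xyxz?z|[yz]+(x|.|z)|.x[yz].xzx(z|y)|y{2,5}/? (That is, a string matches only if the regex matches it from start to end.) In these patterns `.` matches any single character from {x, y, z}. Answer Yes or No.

No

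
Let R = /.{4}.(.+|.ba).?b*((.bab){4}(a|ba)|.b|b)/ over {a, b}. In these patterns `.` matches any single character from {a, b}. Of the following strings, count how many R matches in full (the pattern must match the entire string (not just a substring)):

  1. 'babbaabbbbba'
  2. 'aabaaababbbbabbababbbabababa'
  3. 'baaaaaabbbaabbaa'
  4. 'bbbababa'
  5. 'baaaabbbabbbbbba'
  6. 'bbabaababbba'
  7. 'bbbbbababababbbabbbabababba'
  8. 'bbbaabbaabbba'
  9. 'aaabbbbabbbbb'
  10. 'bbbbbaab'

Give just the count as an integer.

3

1 → no match
2 → no match
3 → no match
4 → no match
5 → no match
6 → no match
7 → match
8 → no match
9 → match
10 → match
Total matched: 3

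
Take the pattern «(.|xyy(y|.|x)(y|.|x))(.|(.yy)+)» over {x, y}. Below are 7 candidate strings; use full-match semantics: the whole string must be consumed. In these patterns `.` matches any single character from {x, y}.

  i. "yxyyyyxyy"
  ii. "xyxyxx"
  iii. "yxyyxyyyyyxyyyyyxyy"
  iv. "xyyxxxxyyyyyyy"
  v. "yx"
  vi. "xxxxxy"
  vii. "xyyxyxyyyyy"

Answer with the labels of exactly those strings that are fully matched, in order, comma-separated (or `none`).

iii, v, vii

i → no match
ii → no match
iii → match
iv → no match
v → match
vi → no match
vii → match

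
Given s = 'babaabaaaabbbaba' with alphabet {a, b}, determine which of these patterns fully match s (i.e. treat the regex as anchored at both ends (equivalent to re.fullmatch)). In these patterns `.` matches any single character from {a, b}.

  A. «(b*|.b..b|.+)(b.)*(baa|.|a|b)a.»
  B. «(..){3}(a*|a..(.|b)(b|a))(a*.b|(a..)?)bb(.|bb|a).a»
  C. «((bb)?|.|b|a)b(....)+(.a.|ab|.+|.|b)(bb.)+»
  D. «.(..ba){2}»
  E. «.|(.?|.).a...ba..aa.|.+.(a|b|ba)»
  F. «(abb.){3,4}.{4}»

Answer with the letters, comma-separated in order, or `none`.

A → no match
B → match
C → no match
D → no match
E → match
F → no match — must start with 'abb'

B, E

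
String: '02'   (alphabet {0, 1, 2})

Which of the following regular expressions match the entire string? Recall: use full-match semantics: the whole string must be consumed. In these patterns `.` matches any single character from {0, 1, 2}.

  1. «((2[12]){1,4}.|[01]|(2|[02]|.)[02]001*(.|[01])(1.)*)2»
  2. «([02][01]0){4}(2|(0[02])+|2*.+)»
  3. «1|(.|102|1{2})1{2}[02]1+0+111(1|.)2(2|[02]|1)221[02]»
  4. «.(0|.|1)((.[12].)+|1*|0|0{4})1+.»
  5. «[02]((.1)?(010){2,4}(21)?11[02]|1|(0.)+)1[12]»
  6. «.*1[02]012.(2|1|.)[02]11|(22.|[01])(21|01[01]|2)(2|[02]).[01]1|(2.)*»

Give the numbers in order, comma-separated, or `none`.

1 → match
2 → no match
3 → no match
4 → no match
5 → no match
6 → no match

1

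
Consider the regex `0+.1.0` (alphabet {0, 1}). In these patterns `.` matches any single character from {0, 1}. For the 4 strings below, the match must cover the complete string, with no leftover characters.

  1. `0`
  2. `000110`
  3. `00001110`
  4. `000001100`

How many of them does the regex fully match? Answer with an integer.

3

1 → no match
2 → match
3 → match
4 → match
Total matched: 3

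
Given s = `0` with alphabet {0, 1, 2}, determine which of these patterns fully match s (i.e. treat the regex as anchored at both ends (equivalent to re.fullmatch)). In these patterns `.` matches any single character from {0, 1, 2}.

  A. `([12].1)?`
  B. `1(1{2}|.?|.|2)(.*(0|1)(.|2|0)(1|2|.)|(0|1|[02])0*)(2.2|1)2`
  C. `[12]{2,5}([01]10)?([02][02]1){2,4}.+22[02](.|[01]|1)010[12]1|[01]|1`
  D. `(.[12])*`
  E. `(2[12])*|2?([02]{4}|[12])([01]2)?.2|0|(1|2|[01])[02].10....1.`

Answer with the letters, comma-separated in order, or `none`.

C, E

A → no match
B → no match — must start with `1`
C → match
D → no match
E → match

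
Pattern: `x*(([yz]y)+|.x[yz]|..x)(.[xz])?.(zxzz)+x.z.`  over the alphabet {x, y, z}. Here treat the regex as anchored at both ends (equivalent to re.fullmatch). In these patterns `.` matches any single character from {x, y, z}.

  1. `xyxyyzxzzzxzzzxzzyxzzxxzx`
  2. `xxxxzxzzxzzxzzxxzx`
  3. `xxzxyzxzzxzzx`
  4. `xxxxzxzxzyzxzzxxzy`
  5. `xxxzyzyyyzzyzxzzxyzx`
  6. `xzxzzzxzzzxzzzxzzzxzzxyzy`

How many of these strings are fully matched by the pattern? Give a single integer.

1 → no match
2 → match
3 → match
4 → match
5 → match
6 → match
Total matched: 5

5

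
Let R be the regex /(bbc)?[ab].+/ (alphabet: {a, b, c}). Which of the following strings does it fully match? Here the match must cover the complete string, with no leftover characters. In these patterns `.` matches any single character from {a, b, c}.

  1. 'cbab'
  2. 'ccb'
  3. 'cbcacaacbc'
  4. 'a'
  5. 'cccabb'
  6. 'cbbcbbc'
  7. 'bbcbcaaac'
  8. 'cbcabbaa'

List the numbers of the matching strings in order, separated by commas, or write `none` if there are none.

1 → no match
2 → no match
3 → no match
4 → no match
5 → no match
6 → no match
7 → match
8 → no match

7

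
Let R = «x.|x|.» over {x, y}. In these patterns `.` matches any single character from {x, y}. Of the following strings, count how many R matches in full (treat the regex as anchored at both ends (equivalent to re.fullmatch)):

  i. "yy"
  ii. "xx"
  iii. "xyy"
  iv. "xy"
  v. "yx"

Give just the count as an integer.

2

i → no match
ii → match
iii → no match
iv → match
v → no match
Total matched: 2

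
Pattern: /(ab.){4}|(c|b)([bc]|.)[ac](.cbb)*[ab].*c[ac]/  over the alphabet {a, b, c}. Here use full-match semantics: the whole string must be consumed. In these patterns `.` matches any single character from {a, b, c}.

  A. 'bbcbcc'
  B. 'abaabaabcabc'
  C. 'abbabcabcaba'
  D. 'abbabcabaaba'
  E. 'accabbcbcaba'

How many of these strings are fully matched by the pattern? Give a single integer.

A → match
B → match
C → match
D → match
E → no match
Total matched: 4

4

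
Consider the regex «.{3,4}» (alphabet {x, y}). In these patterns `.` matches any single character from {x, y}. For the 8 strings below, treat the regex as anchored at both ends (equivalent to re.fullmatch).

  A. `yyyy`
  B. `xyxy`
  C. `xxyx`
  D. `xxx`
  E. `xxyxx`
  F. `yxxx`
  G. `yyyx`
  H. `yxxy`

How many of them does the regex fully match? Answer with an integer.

A → match
B → match
C → match
D → match
E → no match
F → match
G → match
H → match
Total matched: 7

7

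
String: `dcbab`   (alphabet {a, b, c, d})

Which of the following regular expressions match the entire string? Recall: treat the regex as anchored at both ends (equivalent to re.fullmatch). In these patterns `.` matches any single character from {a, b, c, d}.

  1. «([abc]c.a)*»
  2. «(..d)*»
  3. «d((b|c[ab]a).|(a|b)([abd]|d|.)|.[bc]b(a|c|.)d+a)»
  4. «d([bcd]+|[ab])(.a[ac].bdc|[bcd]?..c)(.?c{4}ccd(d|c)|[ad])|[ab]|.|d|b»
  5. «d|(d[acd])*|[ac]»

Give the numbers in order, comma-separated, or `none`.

1 → no match
2 → no match
3 → match
4 → no match
5 → no match

3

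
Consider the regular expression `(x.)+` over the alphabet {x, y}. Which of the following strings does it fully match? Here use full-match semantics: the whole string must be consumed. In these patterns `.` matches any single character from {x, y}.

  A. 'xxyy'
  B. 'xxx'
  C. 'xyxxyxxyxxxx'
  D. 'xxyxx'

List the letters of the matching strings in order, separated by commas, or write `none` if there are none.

A → no match
B → no match
C → no match
D → no match

none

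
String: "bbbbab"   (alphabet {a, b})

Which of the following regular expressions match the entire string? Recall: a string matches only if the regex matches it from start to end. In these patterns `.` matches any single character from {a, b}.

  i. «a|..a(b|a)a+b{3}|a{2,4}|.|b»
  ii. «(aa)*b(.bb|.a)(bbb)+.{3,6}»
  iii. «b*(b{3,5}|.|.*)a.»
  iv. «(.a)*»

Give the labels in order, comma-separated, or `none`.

i → no match
ii → no match
iii → match
iv → no match

iii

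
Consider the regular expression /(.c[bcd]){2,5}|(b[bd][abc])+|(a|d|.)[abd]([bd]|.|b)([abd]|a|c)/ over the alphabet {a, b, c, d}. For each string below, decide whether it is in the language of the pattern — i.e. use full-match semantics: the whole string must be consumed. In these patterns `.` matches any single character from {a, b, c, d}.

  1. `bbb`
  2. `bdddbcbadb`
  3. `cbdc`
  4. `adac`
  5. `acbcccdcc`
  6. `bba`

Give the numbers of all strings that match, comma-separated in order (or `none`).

1. `bbb` → match
2. `bdddbcbadb` → no match
3. `cbdc` → match
4. `adac` → match
5. `acbcccdcc` → match
6. `bba` → match

1, 3, 4, 5, 6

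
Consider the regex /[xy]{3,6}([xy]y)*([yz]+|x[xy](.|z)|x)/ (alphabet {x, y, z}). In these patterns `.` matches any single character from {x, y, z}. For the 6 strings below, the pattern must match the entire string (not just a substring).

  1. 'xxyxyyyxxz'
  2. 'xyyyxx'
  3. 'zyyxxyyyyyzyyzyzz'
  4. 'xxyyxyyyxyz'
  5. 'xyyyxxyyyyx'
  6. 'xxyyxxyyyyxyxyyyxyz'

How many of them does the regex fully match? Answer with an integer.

1 → match
2 → match
3 → no match
4 → match
5 → match
6 → match
Total matched: 5

5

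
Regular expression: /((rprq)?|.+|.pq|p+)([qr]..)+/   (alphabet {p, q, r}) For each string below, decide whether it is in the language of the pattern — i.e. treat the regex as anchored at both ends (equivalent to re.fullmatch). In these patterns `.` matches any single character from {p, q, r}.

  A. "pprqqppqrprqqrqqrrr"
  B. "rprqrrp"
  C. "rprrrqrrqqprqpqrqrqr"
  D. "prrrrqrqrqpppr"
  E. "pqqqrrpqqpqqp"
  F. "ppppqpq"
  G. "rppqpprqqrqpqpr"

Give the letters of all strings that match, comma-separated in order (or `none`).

A, B, C, E, F, G

A → match
B → match
C → match
D → no match
E → match
F → match
G → match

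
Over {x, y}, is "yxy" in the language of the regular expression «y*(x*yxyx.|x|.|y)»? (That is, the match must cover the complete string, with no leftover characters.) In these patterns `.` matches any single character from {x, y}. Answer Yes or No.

No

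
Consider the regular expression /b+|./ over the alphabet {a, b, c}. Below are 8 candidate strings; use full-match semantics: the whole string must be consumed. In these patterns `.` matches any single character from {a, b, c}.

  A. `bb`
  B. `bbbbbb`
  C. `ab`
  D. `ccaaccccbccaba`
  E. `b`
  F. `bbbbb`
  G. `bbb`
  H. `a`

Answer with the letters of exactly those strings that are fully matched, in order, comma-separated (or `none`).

A, B, E, F, G, H

A → match
B → match
C → no match
D → no match
E → match
F → match
G → match
H → match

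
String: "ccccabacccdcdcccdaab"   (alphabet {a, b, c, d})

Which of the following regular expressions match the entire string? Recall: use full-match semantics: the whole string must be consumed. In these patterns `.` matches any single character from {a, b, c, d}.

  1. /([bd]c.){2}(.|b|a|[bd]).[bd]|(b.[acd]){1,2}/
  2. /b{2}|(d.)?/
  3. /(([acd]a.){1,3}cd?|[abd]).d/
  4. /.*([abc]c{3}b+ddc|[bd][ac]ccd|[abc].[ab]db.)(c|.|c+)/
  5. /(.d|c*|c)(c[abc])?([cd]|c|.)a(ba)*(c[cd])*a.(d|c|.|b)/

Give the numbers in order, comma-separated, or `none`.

5

1 → no match
2 → no match
3 → no match — must end with "d"
4 → no match
5 → match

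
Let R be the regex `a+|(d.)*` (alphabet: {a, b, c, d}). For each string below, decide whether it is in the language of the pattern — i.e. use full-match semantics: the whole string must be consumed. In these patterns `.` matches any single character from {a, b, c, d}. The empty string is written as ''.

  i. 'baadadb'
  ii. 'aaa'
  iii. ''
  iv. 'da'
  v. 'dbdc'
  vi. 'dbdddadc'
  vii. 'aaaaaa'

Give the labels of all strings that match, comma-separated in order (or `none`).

i. 'baadadb' → no match
ii. 'aaa' → match
iii. '' → match
iv. 'da' → match
v. 'dbdc' → match
vi. 'dbdddadc' → match
vii. 'aaaaaa' → match

ii, iii, iv, v, vi, vii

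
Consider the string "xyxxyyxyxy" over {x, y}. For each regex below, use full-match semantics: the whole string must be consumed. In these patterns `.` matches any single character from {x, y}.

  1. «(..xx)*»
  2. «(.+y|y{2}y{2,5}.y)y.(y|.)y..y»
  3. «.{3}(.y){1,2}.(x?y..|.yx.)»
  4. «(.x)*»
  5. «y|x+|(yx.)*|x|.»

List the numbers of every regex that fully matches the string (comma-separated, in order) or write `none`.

3

1 → no match
2 → no match
3 → match
4 → no match
5 → no match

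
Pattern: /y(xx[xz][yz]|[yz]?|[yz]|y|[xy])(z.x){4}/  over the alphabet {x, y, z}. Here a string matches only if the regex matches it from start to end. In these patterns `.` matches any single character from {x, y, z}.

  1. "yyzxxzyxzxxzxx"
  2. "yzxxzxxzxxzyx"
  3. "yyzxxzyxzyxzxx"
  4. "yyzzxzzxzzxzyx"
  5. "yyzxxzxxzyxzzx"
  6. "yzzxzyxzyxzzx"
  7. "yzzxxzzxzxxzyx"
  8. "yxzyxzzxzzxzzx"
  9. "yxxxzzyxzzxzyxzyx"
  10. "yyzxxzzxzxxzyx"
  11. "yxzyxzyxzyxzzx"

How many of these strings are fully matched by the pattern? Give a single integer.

11

1 → match
2 → match
3 → match
4 → match
5 → match
6 → match
7 → match
8 → match
9 → match
10 → match
11 → match
Total matched: 11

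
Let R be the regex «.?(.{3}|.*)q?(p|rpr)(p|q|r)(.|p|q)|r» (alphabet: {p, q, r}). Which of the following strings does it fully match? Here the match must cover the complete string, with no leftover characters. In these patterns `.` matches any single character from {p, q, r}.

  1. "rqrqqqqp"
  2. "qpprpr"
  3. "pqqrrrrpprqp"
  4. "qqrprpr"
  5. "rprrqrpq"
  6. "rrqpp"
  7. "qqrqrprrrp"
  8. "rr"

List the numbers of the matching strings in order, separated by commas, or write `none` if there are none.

1 → no match
2 → no match
3 → no match
4 → match
5 → no match
6 → no match
7 → no match
8 → no match

4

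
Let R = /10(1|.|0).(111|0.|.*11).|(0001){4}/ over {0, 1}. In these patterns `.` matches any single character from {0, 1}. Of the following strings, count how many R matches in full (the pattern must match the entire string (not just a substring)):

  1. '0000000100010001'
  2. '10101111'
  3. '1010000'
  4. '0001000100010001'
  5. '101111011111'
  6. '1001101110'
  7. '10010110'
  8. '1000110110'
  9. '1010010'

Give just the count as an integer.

8

1 → no match
2 → match
3 → match
4 → match
5 → match
6 → match
7 → match
8 → match
9 → match
Total matched: 8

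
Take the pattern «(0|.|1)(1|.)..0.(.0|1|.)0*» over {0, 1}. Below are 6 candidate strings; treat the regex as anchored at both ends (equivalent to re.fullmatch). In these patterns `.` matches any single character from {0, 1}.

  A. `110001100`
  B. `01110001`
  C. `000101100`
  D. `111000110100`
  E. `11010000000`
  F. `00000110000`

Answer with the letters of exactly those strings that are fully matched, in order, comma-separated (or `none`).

A → match
B → no match
C → match
D → no match
E → match
F → match

A, C, E, F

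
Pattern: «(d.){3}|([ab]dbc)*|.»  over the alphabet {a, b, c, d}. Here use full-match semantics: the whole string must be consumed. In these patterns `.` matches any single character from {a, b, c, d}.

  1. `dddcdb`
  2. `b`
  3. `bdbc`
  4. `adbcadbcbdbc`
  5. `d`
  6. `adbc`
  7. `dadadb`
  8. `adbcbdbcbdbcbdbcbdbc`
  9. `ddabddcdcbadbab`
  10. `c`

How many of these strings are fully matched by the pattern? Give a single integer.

1. `dddcdb` → match
2. `b` → match
3. `bdbc` → match
4. `adbcadbcbdbc` → match
5. `d` → match
6. `adbc` → match
7. `dadadb` → match
8 → match
9 → no match
10. `c` → match
Total matched: 9

9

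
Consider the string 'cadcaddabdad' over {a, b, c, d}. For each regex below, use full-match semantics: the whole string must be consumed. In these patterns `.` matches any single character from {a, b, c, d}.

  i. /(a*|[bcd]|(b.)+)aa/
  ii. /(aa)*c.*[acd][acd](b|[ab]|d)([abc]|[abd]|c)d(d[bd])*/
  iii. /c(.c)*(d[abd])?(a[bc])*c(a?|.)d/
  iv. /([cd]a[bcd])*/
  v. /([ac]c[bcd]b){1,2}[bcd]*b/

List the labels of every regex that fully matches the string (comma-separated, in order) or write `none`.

iv

i → no match — must end with 'aa'
ii → no match
iii → no match
iv → match
v → no match — must end with 'b'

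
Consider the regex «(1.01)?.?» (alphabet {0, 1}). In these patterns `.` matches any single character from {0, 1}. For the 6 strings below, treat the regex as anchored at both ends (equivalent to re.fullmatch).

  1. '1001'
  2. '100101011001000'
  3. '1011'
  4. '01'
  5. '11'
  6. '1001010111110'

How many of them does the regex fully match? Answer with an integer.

1

1 → match
2 → no match
3 → no match
4 → no match
5 → no match
6 → no match
Total matched: 1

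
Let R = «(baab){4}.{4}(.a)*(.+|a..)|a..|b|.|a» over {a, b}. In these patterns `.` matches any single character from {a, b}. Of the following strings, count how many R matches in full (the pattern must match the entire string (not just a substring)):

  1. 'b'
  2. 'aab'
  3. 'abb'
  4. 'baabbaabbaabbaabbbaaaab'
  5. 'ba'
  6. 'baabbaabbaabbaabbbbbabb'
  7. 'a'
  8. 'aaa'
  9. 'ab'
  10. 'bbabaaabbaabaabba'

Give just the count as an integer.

7

1. 'b' → match
2. 'aab' → match
3. 'abb' → match
4 → match
5. 'ba' → no match
6 → match
7. 'a' → match
8. 'aaa' → match
9. 'ab' → no match
10 → no match
Total matched: 7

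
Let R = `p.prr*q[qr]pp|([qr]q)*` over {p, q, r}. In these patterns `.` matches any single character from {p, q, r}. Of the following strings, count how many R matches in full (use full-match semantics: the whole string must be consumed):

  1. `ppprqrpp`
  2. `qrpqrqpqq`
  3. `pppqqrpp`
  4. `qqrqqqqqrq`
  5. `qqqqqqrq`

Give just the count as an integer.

1. `ppprqrpp` → match
2. `qrpqrqpqq` → no match
3. `pppqqrpp` → no match
4. `qqrqqqqqrq` → match
5. `qqqqqqrq` → match
Total matched: 3

3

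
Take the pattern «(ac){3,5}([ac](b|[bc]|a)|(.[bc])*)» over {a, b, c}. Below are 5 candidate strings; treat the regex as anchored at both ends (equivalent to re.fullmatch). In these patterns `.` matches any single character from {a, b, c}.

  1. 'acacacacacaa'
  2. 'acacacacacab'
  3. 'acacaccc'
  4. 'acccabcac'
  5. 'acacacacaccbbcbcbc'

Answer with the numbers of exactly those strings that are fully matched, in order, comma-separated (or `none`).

1 → match
2 → match
3 → match
4 → no match
5 → match

1, 2, 3, 5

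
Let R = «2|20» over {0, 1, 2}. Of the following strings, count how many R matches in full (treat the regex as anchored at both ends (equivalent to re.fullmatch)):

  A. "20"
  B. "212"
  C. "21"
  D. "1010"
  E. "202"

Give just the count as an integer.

1

A → match
B → no match
C → no match
D → no match
E → no match
Total matched: 1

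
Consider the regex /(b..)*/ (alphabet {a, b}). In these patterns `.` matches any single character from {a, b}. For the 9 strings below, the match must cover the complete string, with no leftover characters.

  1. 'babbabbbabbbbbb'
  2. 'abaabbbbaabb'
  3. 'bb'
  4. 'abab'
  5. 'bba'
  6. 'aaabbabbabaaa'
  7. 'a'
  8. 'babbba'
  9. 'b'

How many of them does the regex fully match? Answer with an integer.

3

1 → match
2 → no match
3 → no match
4 → no match
5 → match
6 → no match
7 → no match
8 → match
9 → no match
Total matched: 3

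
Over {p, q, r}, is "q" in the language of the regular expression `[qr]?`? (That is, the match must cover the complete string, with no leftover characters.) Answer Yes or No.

Yes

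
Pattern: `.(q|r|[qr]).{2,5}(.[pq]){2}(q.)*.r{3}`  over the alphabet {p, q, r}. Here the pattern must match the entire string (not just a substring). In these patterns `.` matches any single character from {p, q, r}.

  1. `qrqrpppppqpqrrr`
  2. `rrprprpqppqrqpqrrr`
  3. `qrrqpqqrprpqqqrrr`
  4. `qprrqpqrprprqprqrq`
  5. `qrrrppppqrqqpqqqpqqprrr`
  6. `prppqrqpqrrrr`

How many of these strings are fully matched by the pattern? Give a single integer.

1 → match
2 → match
3 → match
4 → no match — must end with `r`
5 → match
6 → match
Total matched: 5

5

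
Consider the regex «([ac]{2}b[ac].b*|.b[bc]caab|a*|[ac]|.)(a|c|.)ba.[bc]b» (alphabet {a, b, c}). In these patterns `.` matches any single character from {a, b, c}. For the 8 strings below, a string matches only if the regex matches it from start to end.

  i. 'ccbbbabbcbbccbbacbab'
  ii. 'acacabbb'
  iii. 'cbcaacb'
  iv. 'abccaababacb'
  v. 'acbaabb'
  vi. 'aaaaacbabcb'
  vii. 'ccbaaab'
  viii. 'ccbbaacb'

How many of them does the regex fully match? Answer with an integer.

2

i → no match
ii. 'acacabbb' → no match
iii. 'cbcaacb' → no match
iv. 'abccaababacb' → no match
v. 'acbaabb' → match
vi. 'aaaaacbabcb' → match
vii. 'ccbaaab' → no match
viii. 'ccbbaacb' → no match
Total matched: 2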